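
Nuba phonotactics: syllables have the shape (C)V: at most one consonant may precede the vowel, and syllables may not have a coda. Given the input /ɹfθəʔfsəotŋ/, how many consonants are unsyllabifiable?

6

The consonants /ɹ/, /f/, /ʔ/, /f/, /t/, /ŋ/ cannot be parsed into a legal (C)V syllable (no codas are permitted; onsets are limited to one consonant).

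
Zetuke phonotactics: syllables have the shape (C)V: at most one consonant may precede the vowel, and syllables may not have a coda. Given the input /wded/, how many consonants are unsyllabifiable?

Under (C)V, the unsyllabifiable consonants are /w/, /d/ (no codas are permitted; onsets are limited to one consonant).

2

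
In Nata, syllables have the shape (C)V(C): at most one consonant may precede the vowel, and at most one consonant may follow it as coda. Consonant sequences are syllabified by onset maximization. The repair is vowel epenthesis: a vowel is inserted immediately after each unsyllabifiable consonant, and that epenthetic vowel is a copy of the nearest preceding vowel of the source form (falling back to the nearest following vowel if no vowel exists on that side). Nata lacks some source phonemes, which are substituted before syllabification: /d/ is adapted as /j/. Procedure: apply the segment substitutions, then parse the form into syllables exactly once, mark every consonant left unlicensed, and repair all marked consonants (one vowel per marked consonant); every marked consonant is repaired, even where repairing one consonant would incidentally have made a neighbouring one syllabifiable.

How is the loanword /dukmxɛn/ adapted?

Substitution: /d/ → /j/, giving /jukmxɛn/.
Under (C)V(C), the unsyllabifiable consonants are /m/ (at most one coda consonant is licensed; onsets are limited to one consonant).
Epenthesis after each stranded consonant: /m/ → /mu/.

jukmuxɛn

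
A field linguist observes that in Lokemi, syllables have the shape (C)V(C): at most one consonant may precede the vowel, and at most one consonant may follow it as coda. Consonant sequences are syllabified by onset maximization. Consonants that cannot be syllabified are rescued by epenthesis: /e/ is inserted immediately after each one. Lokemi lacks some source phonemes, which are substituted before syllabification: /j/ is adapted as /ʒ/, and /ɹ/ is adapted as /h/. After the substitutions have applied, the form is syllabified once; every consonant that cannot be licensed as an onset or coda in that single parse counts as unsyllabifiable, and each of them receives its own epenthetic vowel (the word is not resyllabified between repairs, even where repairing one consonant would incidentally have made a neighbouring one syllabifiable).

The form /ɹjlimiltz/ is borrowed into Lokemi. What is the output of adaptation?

Substitution: /ɹ/ → /h/, /j/ → /ʒ/, giving /hʒlimiltz/.
The consonants /h/, /ʒ/, /t/, /z/ cannot be parsed into a legal (C)V(C) syllable (at most one coda consonant is licensed; onsets are limited to one consonant).
Epenthesis after each stranded consonant: /h/ → /he/, /ʒ/ → /ʒe/, /t/ → /te/, /z/ → /ze/.

heʒelimilteze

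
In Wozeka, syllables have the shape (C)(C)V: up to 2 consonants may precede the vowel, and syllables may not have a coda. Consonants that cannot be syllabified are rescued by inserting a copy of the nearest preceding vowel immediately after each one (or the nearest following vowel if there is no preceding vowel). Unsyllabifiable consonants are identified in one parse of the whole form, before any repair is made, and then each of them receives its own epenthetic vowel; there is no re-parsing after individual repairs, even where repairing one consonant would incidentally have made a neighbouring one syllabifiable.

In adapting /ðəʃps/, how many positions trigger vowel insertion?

3

The unsyllabifiable consonants are /ʃ/, /p/, /s/; each receives one epenthetic vowel.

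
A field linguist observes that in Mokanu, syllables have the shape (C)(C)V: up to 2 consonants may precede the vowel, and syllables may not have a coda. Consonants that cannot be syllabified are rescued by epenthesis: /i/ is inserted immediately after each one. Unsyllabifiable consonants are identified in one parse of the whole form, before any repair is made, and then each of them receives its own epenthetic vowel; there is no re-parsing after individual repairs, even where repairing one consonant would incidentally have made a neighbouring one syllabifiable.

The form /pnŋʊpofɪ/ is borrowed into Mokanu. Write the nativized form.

pinŋʊpofɪ

The consonants /p/ cannot be parsed into a legal (C)(C)V syllable (no codas are permitted; onsets may contain at most 2 consonants).
Epenthesis after each stranded consonant: /p/ → /pi/.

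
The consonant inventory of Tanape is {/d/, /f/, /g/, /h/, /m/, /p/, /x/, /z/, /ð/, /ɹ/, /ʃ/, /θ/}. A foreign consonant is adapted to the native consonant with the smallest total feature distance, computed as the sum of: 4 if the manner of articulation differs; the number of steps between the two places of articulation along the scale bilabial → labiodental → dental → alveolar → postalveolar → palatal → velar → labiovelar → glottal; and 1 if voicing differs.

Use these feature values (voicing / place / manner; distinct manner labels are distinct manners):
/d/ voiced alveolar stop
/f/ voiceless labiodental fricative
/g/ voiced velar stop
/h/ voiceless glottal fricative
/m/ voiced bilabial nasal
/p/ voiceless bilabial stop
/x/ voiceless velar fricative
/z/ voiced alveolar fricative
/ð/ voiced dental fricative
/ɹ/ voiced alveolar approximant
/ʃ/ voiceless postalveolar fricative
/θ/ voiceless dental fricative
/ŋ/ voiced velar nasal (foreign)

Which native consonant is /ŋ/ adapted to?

/g/ is closest: manner differs (nasal→stop, +4), place distance 0 (velar→velar), same voicing; total 4. Next closest is /x/ at distance 5.

g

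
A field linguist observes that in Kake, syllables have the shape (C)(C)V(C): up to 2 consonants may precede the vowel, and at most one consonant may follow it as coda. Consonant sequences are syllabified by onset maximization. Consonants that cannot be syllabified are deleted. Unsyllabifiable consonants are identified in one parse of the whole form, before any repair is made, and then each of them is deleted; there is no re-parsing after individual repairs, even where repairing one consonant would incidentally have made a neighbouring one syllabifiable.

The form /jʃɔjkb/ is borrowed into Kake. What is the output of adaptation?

Syllabifying with onset maximization leaves /k/, /b/ stranded (at most one coda consonant is licensed; onsets may contain at most 2 consonants).
Deletion applies to /k/, /b/.

jʃɔj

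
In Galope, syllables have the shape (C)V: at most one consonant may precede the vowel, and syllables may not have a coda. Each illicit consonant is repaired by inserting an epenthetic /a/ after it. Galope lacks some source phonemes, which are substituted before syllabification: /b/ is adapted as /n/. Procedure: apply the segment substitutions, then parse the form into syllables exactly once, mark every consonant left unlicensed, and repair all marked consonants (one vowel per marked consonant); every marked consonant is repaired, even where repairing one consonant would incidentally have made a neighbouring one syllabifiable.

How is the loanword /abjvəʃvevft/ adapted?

anajavəʃavevafata

Substitution: /b/ → /n/, giving /anjvəʃvevft/.
Under (C)V, the unsyllabifiable consonants are /n/, /j/, /ʃ/, /v/, /f/, /t/ (no codas are permitted; onsets are limited to one consonant).
Each unlicensed consonant becomes the onset of a new syllable: /n/ → /na/, /j/ → /ja/, /ʃ/ → /ʃa/, /v/ → /va/, /f/ → /fa/, /t/ → /ta/.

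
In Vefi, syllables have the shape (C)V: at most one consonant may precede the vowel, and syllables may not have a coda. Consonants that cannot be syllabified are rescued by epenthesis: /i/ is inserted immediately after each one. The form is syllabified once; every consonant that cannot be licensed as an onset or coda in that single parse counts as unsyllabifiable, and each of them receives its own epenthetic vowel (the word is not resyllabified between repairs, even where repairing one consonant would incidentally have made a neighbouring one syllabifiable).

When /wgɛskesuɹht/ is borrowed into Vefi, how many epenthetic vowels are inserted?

5

The unsyllabifiable consonants are /w/, /s/, /ɹ/, /h/, /t/; each receives one epenthetic vowel.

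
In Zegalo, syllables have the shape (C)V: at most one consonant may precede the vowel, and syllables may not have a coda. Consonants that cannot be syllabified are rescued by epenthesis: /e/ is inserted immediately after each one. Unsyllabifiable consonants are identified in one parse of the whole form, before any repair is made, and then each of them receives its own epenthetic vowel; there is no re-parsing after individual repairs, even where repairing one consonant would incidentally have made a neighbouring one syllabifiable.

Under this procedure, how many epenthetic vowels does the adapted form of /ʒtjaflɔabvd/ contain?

6

The unsyllabifiable consonants are /ʒ/, /t/, /f/, /b/, /v/, /d/; each receives one epenthetic vowel.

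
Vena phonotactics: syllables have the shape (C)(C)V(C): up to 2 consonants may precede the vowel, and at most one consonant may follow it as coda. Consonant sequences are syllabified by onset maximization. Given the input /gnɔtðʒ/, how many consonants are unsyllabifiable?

2

Under (C)(C)V(C), the unsyllabifiable consonants are /ð/, /ʒ/ (at most one coda consonant is licensed; onsets may contain at most 2 consonants).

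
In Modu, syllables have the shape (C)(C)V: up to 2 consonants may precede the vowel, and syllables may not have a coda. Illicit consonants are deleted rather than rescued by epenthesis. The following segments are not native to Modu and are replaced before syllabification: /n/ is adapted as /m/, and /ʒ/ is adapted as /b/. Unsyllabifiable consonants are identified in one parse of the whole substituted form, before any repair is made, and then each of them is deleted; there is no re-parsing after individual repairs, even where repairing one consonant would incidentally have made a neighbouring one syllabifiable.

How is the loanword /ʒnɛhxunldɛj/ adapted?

bmɛhxuldɛ

Substitution: /ʒ/ → /b/, /n/ → /m/, giving /bmɛhxumldɛj/.
The consonants /m/, /j/ cannot be parsed into a legal (C)(C)V syllable (no codas are permitted; onsets may contain at most 2 consonants).
Deletion applies to /m/, /j/.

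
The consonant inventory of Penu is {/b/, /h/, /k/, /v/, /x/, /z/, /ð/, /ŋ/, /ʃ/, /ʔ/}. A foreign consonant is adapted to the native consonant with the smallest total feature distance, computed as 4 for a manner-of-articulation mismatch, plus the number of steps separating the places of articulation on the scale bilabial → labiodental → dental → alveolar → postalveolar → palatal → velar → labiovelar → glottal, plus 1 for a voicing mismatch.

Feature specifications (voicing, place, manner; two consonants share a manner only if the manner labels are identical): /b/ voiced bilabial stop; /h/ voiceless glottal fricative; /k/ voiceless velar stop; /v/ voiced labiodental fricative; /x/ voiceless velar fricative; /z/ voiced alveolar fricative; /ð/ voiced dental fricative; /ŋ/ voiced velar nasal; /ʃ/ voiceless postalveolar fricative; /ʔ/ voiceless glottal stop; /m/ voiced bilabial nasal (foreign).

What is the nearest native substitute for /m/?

b

/b/ is closest: manner differs (nasal→stop, +4), place distance 0 (bilabial→bilabial), same voicing; total 4. Next closest is /v/ at distance 5.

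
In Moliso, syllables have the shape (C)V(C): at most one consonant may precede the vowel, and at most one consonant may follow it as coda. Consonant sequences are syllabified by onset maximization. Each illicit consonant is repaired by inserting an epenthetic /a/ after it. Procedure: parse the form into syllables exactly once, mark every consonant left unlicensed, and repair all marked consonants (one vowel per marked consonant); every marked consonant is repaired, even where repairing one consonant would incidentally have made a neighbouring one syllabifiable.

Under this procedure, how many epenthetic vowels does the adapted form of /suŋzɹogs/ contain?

2

The unsyllabifiable consonants are /z/, /s/; each receives one epenthetic vowel.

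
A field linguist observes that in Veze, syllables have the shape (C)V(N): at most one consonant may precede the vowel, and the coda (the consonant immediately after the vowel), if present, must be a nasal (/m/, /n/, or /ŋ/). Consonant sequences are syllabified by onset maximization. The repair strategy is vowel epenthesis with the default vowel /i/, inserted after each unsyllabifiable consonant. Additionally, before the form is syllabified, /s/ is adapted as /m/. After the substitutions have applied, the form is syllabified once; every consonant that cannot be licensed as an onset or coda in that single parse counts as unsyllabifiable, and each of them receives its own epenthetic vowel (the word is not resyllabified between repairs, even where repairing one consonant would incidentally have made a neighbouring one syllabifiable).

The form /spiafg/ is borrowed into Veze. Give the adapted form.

Substitution: /s/ → /m/, giving /mpiafg/.
Syllabifying with onset maximization leaves /m/, /f/, /g/ stranded (only a nasal (/m/, /n/, or /ŋ/) is licensed in coda position; onsets are limited to one consonant).
Each unlicensed consonant becomes the onset of a new syllable: /m/ → /mi/, /f/ → /fi/, /g/ → /gi/.

mipiafigi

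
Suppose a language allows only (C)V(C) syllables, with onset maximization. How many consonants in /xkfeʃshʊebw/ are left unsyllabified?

Under (C)V(C), the unsyllabifiable consonants are /x/, /k/, /s/, /w/ (at most one coda consonant is licensed; onsets are limited to one consonant).

4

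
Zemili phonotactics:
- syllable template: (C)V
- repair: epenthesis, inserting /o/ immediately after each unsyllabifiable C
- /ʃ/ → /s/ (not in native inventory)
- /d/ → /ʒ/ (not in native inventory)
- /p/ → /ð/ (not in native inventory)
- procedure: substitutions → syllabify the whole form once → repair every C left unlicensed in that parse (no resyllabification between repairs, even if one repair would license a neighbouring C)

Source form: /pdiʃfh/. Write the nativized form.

ðoʒisofoho

Substitution: /p/ → /ð/, /d/ → /ʒ/, /ʃ/ → /s/, giving /ðʒisfh/.
Syllabifying with onset maximization leaves /ð/, /s/, /f/, /h/ stranded (no codas are permitted; onsets are limited to one consonant).
Epenthesis after each stranded consonant: /ð/ → /ðo/, /s/ → /so/, /f/ → /fo/, /h/ → /ho/.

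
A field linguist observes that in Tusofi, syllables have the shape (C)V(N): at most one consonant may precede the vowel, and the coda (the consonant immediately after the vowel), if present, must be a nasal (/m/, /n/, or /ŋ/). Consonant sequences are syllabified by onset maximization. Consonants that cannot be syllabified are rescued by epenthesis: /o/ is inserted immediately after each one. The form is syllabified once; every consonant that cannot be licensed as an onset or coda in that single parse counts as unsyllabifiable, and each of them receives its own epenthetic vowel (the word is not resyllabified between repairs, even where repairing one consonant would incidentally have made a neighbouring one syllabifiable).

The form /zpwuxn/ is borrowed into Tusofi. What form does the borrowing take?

The consonants /z/, /p/, /x/, /n/ cannot be parsed into a legal (C)V(N) syllable (only a nasal (/m/, /n/, or /ŋ/) is licensed in coda position; onsets are limited to one consonant).
Inserting the epenthetic vowel yields /z/ → /zo/, /p/ → /po/, /x/ → /xo/, /n/ → /no/.

zopowuxono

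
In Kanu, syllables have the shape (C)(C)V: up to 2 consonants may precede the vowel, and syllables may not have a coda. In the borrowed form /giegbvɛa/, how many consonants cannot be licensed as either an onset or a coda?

The consonants /g/ cannot be parsed into a legal (C)(C)V syllable (no codas are permitted; onsets may contain at most 2 consonants).

1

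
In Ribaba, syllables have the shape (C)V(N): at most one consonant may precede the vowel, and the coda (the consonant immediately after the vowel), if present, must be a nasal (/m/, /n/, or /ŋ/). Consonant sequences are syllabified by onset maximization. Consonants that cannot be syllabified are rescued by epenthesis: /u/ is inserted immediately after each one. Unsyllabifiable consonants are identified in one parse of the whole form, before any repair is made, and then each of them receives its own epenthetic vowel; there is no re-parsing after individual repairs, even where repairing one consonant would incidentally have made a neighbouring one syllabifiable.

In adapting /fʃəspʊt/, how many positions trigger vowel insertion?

The unsyllabifiable consonants are /f/, /s/, /t/; each receives one epenthetic vowel.

3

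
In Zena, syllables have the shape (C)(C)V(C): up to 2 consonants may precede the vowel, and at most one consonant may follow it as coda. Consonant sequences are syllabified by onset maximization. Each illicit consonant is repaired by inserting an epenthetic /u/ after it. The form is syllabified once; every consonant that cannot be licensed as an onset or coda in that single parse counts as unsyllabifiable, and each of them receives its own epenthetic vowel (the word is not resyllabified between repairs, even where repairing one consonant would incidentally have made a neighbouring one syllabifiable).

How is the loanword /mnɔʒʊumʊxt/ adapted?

Syllabifying with onset maximization leaves /t/ stranded (at most one coda consonant is licensed; onsets may contain at most 2 consonants).
Inserting the epenthetic vowel yields /t/ → /tu/.

mnɔʒʊumʊxtu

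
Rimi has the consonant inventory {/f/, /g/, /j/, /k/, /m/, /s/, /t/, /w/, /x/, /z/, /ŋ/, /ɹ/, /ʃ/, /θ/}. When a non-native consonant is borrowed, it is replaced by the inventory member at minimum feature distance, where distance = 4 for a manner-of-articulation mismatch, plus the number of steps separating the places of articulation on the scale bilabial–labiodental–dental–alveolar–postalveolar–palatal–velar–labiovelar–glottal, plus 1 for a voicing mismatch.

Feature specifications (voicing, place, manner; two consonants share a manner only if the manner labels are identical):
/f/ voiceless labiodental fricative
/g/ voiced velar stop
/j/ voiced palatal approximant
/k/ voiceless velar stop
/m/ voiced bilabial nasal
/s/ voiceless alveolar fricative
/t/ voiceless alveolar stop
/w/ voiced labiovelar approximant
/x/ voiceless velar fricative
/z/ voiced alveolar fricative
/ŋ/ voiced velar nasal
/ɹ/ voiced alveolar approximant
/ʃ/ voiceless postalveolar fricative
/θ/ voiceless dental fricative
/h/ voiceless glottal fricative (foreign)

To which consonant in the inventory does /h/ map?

/x/ is closest: same manner (fricative), place distance 2 (glottal→velar), same voicing; total 2. Next closest is /ʃ/ at distance 4.

x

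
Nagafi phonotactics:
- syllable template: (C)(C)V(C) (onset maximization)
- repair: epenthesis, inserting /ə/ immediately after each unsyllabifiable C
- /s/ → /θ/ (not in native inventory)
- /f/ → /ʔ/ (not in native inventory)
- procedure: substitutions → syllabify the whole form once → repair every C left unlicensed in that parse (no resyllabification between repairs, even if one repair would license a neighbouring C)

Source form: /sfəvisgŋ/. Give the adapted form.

Substitution: /s/ → /θ/, /f/ → /ʔ/, giving /θʔəviθgŋ/.
Under (C)(C)V(C), the unsyllabifiable consonants are /g/, /ŋ/ (at most one coda consonant is licensed; onsets may contain at most 2 consonants).
Inserting the epenthetic vowel yields /g/ → /gə/, /ŋ/ → /ŋə/.

θʔəviθgəŋə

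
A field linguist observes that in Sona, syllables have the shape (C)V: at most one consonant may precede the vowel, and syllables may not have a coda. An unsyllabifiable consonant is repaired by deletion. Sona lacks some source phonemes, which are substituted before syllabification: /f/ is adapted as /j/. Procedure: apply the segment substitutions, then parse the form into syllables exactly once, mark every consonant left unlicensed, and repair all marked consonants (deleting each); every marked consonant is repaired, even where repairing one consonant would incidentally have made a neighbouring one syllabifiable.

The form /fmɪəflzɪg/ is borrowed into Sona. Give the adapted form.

mɪəzɪ

Substitution: /f/ → /j/, giving /jmɪəjlzɪg/.
Syllabifying with onset maximization leaves /j/, /j/, /l/, /g/ stranded (no codas are permitted; onsets are limited to one consonant).
Each unlicensed consonant is deleted: /j/, /j/, /l/, /g/.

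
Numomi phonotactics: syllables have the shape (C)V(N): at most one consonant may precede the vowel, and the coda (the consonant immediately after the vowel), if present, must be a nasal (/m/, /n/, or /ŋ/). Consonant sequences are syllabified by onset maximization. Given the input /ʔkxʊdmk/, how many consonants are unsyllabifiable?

5

Syllabifying with onset maximization leaves /ʔ/, /k/, /d/, /m/, /k/ stranded (only a nasal (/m/, /n/, or /ŋ/) is licensed in coda position; onsets are limited to one consonant).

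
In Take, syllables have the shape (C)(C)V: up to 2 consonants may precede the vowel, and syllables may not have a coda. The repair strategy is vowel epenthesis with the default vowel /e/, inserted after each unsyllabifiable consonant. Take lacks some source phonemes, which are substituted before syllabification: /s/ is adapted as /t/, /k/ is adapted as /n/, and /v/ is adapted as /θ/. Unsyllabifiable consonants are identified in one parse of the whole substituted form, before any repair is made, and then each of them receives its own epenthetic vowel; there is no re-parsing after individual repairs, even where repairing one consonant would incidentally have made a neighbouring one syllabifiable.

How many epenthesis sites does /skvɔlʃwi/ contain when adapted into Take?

After substitution the input is /tnθɔlʃwi/.
The unsyllabifiable consonants are /t/, /l/; each receives one epenthetic vowel.

2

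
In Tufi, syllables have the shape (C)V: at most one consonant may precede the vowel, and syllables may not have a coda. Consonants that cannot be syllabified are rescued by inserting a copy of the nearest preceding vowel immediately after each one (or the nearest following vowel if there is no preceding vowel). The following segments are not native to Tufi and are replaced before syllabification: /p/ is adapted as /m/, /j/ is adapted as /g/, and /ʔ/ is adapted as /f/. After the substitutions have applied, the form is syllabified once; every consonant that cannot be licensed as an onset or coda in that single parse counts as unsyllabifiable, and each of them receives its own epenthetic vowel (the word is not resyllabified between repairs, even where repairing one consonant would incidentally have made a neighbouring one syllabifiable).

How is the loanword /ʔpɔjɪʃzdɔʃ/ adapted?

Substitution: /ʔ/ → /f/, /p/ → /m/, /j/ → /g/, giving /fmɔgɪʃzdɔʃ/.
The consonants /f/, /ʃ/, /z/, /ʃ/ cannot be parsed into a legal (C)V syllable (no codas are permitted; onsets are limited to one consonant).
Epenthesis after each stranded consonant: /f/ → /fɔ/, /ʃ/ → /ʃɪ/, /z/ → /zɪ/, /ʃ/ → /ʃɔ/.

fɔmɔgɪʃɪzɪdɔʃɔ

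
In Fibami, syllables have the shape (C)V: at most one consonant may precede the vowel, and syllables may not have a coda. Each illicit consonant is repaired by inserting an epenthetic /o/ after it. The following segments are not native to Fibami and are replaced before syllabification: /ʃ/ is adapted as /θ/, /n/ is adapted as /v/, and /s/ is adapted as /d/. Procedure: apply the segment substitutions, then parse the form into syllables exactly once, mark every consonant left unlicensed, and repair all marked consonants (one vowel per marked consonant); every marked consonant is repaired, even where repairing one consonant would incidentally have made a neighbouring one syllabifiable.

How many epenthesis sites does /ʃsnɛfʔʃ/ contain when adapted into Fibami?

5

After substitution the input is /θdvɛfʔθ/.
The unsyllabifiable consonants are /θ/, /d/, /f/, /ʔ/, /θ/; each receives one epenthetic vowel.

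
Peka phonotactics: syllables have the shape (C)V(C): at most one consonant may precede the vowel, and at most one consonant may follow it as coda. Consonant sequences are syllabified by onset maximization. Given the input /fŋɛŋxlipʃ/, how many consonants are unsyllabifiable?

3

The consonants /f/, /x/, /ʃ/ cannot be parsed into a legal (C)V(C) syllable (at most one coda consonant is licensed; onsets are limited to one consonant).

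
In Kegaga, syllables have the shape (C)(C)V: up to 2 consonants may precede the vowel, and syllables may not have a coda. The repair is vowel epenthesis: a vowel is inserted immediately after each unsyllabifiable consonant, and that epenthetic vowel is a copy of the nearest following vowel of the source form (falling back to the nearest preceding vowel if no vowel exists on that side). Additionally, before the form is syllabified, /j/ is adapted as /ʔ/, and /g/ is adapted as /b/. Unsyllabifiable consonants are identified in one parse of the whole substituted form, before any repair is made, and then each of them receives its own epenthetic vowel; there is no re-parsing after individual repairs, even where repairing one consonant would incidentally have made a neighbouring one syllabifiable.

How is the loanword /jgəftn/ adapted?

ʔbəfətənə

Substitution: /j/ → /ʔ/, /g/ → /b/, giving /ʔbəftn/.
The consonants /f/, /t/, /n/ cannot be parsed into a legal (C)(C)V syllable (no codas are permitted; onsets may contain at most 2 consonants).
Epenthesis after each stranded consonant: /f/ → /fə/, /t/ → /tə/, /n/ → /nə/.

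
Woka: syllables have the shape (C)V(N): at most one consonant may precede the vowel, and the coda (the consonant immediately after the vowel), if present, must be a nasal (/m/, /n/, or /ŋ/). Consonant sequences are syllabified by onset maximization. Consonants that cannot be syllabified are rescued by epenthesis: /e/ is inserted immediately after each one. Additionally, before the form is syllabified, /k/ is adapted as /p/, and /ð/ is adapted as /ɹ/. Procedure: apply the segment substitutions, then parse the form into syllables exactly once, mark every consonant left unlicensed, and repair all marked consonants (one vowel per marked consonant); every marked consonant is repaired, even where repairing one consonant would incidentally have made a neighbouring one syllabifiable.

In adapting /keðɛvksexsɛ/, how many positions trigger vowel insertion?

3

After substitution the input is /peɹɛvpsexsɛ/.
The unsyllabifiable consonants are /v/, /p/, /x/; each receives one epenthetic vowel.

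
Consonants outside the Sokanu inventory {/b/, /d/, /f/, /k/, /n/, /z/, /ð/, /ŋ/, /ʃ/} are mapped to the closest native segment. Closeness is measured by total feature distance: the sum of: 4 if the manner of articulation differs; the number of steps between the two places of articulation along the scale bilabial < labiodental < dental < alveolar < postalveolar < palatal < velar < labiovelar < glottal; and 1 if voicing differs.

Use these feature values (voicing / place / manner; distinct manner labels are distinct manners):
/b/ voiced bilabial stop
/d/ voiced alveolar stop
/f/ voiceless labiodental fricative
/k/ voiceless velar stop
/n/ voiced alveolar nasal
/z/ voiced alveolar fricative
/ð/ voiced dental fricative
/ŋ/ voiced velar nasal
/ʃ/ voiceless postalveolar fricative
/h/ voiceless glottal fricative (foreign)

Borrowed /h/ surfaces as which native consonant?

/ʃ/ is closest: same manner (fricative), place distance 4 (glottal→postalveolar), same voicing; total 4. Next closest is /k/ at distance 6.

ʃ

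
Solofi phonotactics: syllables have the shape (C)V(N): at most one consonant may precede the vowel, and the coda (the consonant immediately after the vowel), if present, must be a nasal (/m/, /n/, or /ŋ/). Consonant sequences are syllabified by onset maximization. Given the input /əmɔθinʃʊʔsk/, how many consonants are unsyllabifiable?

3

The consonants /ʔ/, /s/, /k/ cannot be parsed into a legal (C)V(N) syllable (only a nasal (/m/, /n/, or /ŋ/) is licensed in coda position; onsets are limited to one consonant).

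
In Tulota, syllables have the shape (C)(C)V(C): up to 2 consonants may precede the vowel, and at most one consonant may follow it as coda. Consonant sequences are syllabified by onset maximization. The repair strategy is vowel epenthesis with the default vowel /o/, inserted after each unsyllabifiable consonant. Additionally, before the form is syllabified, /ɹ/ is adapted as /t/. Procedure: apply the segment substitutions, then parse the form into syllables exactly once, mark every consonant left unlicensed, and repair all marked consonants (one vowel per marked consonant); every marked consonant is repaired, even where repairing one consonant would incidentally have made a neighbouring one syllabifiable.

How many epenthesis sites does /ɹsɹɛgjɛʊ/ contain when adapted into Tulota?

After substitution the input is /tstɛgjɛʊ/.
The unsyllabifiable consonants are /t/; each receives one epenthetic vowel.

1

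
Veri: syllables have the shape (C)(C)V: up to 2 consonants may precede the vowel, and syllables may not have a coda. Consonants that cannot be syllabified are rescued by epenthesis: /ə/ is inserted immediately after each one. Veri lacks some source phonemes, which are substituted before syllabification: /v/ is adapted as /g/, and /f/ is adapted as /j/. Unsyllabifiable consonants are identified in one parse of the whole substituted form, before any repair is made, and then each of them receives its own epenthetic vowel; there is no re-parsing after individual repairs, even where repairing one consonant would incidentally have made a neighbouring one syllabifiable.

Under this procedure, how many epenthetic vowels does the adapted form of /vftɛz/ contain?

2

After substitution the input is /gjtɛz/.
The unsyllabifiable consonants are /g/, /z/; each receives one epenthetic vowel.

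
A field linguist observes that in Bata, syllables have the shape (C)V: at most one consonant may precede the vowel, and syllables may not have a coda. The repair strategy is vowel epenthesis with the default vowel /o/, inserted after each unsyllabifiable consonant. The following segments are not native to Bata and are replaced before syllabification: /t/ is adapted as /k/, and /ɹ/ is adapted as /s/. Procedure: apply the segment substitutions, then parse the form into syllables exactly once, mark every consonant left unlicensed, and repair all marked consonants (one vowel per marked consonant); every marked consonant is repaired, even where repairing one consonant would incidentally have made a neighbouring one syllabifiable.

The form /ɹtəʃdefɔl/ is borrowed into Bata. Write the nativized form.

Substitution: /ɹ/ → /s/, /t/ → /k/, giving /skəʃdefɔl/.
Syllabifying with onset maximization leaves /s/, /ʃ/, /l/ stranded (no codas are permitted; onsets are limited to one consonant).
Each unlicensed consonant becomes the onset of a new syllable: /s/ → /so/, /ʃ/ → /ʃo/, /l/ → /lo/.

sokəʃodefɔlo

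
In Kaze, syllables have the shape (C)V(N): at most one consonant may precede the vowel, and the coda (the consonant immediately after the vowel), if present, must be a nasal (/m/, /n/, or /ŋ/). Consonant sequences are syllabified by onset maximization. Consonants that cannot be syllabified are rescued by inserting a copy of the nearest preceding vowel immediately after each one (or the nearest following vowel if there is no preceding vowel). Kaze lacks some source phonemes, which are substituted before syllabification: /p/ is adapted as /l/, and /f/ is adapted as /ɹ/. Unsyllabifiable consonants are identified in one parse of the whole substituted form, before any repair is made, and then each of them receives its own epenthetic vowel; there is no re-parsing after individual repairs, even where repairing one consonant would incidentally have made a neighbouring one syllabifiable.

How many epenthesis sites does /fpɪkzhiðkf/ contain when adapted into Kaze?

After substitution the input is /ɹlɪkzhiðkɹ/.
The unsyllabifiable consonants are /ɹ/, /k/, /z/, /ð/, /k/, /ɹ/; each receives one epenthetic vowel.

6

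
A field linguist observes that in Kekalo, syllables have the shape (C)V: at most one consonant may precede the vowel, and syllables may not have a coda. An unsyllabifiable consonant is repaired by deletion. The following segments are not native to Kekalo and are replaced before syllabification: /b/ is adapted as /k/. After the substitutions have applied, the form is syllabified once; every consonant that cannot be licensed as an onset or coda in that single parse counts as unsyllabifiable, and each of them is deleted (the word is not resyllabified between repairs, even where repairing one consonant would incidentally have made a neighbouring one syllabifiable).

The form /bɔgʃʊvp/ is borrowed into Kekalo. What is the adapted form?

Substitution: /b/ → /k/, giving /kɔgʃʊvp/.
Syllabifying with onset maximization leaves /g/, /v/, /p/ stranded (no codas are permitted; onsets are limited to one consonant).
Each unlicensed consonant is deleted: /g/, /v/, /p/.

kɔʃʊ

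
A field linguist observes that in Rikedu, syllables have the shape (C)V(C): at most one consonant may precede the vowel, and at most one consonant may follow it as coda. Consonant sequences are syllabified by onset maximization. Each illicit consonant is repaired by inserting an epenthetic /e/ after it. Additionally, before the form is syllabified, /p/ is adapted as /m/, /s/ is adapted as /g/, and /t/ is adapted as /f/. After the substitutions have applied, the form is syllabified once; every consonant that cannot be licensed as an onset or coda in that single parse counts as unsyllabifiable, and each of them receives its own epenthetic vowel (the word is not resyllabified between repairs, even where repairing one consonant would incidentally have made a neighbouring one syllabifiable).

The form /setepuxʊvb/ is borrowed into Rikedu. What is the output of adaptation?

gefemuxʊvbe

Substitution: /s/ → /g/, /t/ → /f/, /p/ → /m/, giving /gefemuxʊvb/.
The consonants /b/ cannot be parsed into a legal (C)V(C) syllable (at most one coda consonant is licensed; onsets are limited to one consonant).
Epenthesis after each stranded consonant: /b/ → /be/.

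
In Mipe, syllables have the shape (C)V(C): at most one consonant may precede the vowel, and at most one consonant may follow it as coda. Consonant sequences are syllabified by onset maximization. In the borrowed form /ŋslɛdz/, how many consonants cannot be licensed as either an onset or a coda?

The consonants /ŋ/, /s/, /z/ cannot be parsed into a legal (C)V(C) syllable (at most one coda consonant is licensed; onsets are limited to one consonant).

3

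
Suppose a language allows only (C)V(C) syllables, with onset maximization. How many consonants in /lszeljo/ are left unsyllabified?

2

Syllabifying with onset maximization leaves /l/, /s/ stranded (at most one coda consonant is licensed; onsets are limited to one consonant).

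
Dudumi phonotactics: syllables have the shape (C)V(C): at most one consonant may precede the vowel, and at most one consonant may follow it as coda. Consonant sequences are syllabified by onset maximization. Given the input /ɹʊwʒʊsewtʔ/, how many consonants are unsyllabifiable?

Under (C)V(C), the unsyllabifiable consonants are /t/, /ʔ/ (at most one coda consonant is licensed; onsets are limited to one consonant).

2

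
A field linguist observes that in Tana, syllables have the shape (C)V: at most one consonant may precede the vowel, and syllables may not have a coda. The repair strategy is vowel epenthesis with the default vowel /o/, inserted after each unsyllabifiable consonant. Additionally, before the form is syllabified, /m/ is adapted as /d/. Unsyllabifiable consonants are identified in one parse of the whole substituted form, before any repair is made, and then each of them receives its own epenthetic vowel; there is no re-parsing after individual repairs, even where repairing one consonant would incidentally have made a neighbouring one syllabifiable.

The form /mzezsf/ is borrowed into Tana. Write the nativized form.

dozezosofo

Substitution: /m/ → /d/, giving /dzezsf/.
Under (C)V, the unsyllabifiable consonants are /d/, /z/, /s/, /f/ (no codas are permitted; onsets are limited to one consonant).
Each unlicensed consonant becomes the onset of a new syllable: /d/ → /do/, /z/ → /zo/, /s/ → /so/, /f/ → /fo/.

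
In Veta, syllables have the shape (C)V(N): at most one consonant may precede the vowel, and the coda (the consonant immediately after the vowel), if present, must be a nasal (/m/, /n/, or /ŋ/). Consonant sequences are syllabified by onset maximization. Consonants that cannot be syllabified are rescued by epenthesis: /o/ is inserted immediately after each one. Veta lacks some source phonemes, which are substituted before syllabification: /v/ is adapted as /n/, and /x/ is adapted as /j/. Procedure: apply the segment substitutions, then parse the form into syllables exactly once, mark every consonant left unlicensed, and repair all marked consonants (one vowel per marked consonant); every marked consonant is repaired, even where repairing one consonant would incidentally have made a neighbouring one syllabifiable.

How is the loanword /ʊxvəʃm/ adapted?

ʊjonəʃomo

Substitution: /x/ → /j/, /v/ → /n/, giving /ʊjnəʃm/.
Syllabifying with onset maximization leaves /j/, /ʃ/, /m/ stranded (only a nasal (/m/, /n/, or /ŋ/) is licensed in coda position; onsets are limited to one consonant).
Epenthesis after each stranded consonant: /j/ → /jo/, /ʃ/ → /ʃo/, /m/ → /mo/.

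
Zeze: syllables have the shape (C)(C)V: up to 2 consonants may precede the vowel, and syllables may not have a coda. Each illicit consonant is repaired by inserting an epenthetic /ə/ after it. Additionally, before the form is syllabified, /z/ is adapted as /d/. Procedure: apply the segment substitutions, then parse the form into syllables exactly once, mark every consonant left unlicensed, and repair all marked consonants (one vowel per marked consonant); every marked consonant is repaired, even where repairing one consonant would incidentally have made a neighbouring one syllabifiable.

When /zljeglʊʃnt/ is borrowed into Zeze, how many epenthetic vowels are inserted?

4

After substitution the input is /dljeglʊʃnt/.
The unsyllabifiable consonants are /d/, /ʃ/, /n/, /t/; each receives one epenthetic vowel.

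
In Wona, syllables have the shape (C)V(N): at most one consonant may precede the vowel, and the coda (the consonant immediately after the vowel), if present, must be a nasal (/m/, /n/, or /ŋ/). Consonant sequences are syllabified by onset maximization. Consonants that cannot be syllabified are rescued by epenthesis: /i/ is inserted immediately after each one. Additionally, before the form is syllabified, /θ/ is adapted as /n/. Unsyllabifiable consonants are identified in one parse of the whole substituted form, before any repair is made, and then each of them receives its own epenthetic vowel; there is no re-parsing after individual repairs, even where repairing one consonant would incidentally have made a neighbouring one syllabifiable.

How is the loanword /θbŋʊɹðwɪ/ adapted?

nibiŋʊɹiðiwɪ

Substitution: /θ/ → /n/, giving /nbŋʊɹðwɪ/.
Under (C)V(N), the unsyllabifiable consonants are /n/, /b/, /ɹ/, /ð/ (only a nasal (/m/, /n/, or /ŋ/) is licensed in coda position; onsets are limited to one consonant).
Inserting the epenthetic vowel yields /n/ → /ni/, /b/ → /bi/, /ɹ/ → /ɹi/, /ð/ → /ði/.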